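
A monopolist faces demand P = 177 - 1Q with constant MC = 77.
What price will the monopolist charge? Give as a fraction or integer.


MR = 177 - 2Q
Set MR = MC: 177 - 2Q = 77
Q* = 50
Substitute into demand:
P* = 177 - 1*50 = 127

127


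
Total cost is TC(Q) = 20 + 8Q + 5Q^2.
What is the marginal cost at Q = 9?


MC = dTC/dQ = 8 + 2*5*Q
At Q = 9:
MC = 8 + 10*9
MC = 8 + 90 = 98

98


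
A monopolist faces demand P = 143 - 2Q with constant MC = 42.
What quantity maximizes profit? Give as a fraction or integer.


TR = P*Q = (143 - 2Q)Q = 143Q - 2Q^2
MR = dTR/dQ = 143 - 4Q
Set MR = MC:
143 - 4Q = 42
101 = 4Q
Q* = 101/4 = 101/4

101/4


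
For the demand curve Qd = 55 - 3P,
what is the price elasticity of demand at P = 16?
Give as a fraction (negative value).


dQ/dP = -3
At P = 16: Q = 55 - 3*16 = 7
E = (dQ/dP)(P/Q) = (-3)(16/7) = -48/7

-48/7


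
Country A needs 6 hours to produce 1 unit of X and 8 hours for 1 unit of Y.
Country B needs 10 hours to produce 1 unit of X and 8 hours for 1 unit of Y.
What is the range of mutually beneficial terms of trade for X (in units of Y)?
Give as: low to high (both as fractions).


Opportunity cost of X for Country A = hours_X / hours_Y = 6/8 = 3/4 units of Y
Opportunity cost of X for Country B = hours_X / hours_Y = 10/8 = 5/4 units of Y
Terms of trade must be between the two opportunity costs.
Range: 3/4 to 5/4

3/4 to 5/4


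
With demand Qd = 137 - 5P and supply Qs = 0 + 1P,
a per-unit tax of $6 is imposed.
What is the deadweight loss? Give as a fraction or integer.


Pre-tax equilibrium quantity: Q* = 137/6
Post-tax equilibrium quantity: Q_tax = 107/6
Reduction in quantity: Q* - Q_tax = 5
DWL = (1/2) * tax * (Q* - Q_tax)
DWL = (1/2) * 6 * 5 = 15

15


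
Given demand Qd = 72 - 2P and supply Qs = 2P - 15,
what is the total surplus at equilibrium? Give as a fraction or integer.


Find equilibrium: 72 - 2P = 2P - 15
72 + 15 = 4P
P* = 87/4 = 87/4
Q* = 2*87/4 - 15 = 57/2
Inverse demand: P = 36 - Q/2, so P_max = 36
Inverse supply: P = 15/2 + Q/2, so P_min = 15/2
CS = (1/2) * 57/2 * (36 - 87/4) = 3249/16
PS = (1/2) * 57/2 * (87/4 - 15/2) = 3249/16
TS = CS + PS = 3249/16 + 3249/16 = 3249/8

3249/8


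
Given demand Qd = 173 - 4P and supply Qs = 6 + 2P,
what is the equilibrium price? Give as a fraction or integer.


At equilibrium, Qd = Qs.
173 - 4P = 6 + 2P
173 - 6 = 4P + 2P
167 = 6P
P* = 167/6 = 167/6

167/6


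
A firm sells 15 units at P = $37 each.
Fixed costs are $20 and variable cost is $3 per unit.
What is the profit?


Total Revenue = P * Q = 37 * 15 = $555
Total Cost = FC + VC*Q = 20 + 3*15 = $65
Profit = TR - TC = 555 - 65 = $490

$490


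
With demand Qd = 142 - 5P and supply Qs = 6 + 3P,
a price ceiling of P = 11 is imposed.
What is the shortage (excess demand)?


At P = 11:
Qd = 142 - 5*11 = 87
Qs = 6 + 3*11 = 39
Shortage = Qd - Qs = 87 - 39 = 48

48


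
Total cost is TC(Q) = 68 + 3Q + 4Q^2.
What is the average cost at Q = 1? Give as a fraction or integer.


TC(1) = 68 + 3*1 + 4*1^2
TC(1) = 68 + 3 + 4 = 75
AC = TC/Q = 75/1 = 75

75


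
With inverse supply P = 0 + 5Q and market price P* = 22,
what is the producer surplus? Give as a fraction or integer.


Minimum supply price (at Q=0): P_min = 0
Quantity supplied at P* = 22:
Q* = (22 - 0)/5 = 22/5
PS = (1/2) * Q* * (P* - P_min)
PS = (1/2) * 22/5 * (22 - 0)
PS = (1/2) * 22/5 * 22 = 242/5

242/5


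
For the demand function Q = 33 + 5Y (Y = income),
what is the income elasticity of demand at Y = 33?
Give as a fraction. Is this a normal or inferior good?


dQ/dY = 5
At Y = 33: Q = 33 + 5*33 = 198
Ey = (dQ/dY)(Y/Q) = 5 * 33 / 198 = 5/6
Since Ey > 0, this is a normal good.

5/6 (normal good)


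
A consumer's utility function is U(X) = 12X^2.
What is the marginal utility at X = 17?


MU = dU/dX = 12*2*X^(2-1)
MU = 24*X^1
At X = 17:
MU = 24 * 17^1
MU = 24 * 17 = 408

408


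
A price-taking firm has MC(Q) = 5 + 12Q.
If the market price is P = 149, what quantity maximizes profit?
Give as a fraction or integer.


In perfect competition, profit is maximized where P = MC.
149 = 5 + 12Q
144 = 12Q
Q* = 144/12 = 12

12


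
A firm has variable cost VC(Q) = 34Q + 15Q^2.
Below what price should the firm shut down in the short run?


AVC(Q) = VC(Q)/Q = 34 + 15Q
AVC is increasing in Q, so minimum AVC is at Q -> 0+.
Min AVC = 34
The firm should shut down if P < 34.

34


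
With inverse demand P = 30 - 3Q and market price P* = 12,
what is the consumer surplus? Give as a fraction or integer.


Maximum willingness to pay (at Q=0): P_max = 30
Quantity demanded at P* = 12:
Q* = (30 - 12)/3 = 6
CS = (1/2) * Q* * (P_max - P*)
CS = (1/2) * 6 * (30 - 12)
CS = (1/2) * 6 * 18 = 54

54


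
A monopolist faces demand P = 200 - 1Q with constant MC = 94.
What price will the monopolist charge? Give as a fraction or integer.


MR = 200 - 2Q
Set MR = MC: 200 - 2Q = 94
Q* = 53
Substitute into demand:
P* = 200 - 1*53 = 147

147


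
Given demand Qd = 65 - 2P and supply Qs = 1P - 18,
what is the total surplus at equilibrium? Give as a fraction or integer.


Find equilibrium: 65 - 2P = 1P - 18
65 + 18 = 3P
P* = 83/3 = 83/3
Q* = 1*83/3 - 18 = 29/3
Inverse demand: P = 65/2 - Q/2, so P_max = 65/2
Inverse supply: P = 18 + Q/1, so P_min = 18
CS = (1/2) * 29/3 * (65/2 - 83/3) = 841/36
PS = (1/2) * 29/3 * (83/3 - 18) = 841/18
TS = CS + PS = 841/36 + 841/18 = 841/12

841/12


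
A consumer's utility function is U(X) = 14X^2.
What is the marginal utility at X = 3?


MU = dU/dX = 14*2*X^(2-1)
MU = 28*X^1
At X = 3:
MU = 28 * 3^1
MU = 28 * 3 = 84

84


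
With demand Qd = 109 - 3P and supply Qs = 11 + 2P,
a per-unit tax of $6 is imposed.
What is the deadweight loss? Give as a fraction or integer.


Pre-tax equilibrium quantity: Q* = 251/5
Post-tax equilibrium quantity: Q_tax = 43
Reduction in quantity: Q* - Q_tax = 36/5
DWL = (1/2) * tax * (Q* - Q_tax)
DWL = (1/2) * 6 * 36/5 = 108/5

108/5


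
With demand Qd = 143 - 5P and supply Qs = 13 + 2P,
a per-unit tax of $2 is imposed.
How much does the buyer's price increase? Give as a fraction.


With a per-unit tax, the buyer's price increase depends on relative slopes.
Supply slope: d = 2, Demand slope: b = 5
Buyer's price increase = d * tax / (b + d)
= 2 * 2 / (5 + 2)
= 4 / 7 = 4/7

4/7


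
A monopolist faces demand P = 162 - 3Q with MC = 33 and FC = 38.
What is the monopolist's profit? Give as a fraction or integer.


MR = MC: 162 - 6Q = 33
Q* = 43/2
P* = 162 - 3*43/2 = 195/2
Profit = (P* - MC)*Q* - FC
= (195/2 - 33)*43/2 - 38
= 129/2*43/2 - 38
= 5547/4 - 38 = 5395/4

5395/4


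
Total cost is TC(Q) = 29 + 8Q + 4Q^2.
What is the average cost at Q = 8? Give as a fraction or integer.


TC(8) = 29 + 8*8 + 4*8^2
TC(8) = 29 + 64 + 256 = 349
AC = TC/Q = 349/8 = 349/8

349/8


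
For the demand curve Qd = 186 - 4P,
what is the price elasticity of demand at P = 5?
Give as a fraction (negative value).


dQ/dP = -4
At P = 5: Q = 186 - 4*5 = 166
E = (dQ/dP)(P/Q) = (-4)(5/166) = -10/83

-10/83


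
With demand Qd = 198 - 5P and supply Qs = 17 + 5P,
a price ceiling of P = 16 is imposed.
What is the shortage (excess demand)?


At P = 16:
Qd = 198 - 5*16 = 118
Qs = 17 + 5*16 = 97
Shortage = Qd - Qs = 118 - 97 = 21

21


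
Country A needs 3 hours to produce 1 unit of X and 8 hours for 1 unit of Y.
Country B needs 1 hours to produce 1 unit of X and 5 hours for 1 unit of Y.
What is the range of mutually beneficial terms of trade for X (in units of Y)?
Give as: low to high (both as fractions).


Opportunity cost of X for Country A = hours_X / hours_Y = 3/8 = 3/8 units of Y
Opportunity cost of X for Country B = hours_X / hours_Y = 1/5 = 1/5 units of Y
Terms of trade must be between the two opportunity costs.
Range: 1/5 to 3/8

1/5 to 3/8


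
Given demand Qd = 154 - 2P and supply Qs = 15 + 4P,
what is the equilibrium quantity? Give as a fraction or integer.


First find equilibrium price:
154 - 2P = 15 + 4P
P* = 139/6 = 139/6
Then substitute into demand:
Q* = 154 - 2 * 139/6 = 323/3

323/3


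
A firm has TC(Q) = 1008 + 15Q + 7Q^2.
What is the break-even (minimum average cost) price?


AC(Q) = 1008/Q + 15 + 7Q
To minimize: dAC/dQ = -1008/Q^2 + 7 = 0
Q^2 = 1008/7 = 144
Q* = 12
Min AC = 1008/12 + 15 + 7*12
Min AC = 84 + 15 + 84 = 183

183


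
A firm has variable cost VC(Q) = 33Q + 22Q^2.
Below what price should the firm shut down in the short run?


AVC(Q) = VC(Q)/Q = 33 + 22Q
AVC is increasing in Q, so minimum AVC is at Q -> 0+.
Min AVC = 33
The firm should shut down if P < 33.

33


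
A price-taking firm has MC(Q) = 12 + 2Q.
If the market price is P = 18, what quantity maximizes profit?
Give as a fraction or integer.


In perfect competition, profit is maximized where P = MC.
18 = 12 + 2Q
6 = 2Q
Q* = 6/2 = 3

3


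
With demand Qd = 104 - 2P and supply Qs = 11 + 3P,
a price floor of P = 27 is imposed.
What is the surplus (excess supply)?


At P = 27:
Qd = 104 - 2*27 = 50
Qs = 11 + 3*27 = 92
Surplus = Qs - Qd = 92 - 50 = 42

42


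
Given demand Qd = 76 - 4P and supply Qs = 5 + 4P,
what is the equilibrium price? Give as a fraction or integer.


At equilibrium, Qd = Qs.
76 - 4P = 5 + 4P
76 - 5 = 4P + 4P
71 = 8P
P* = 71/8 = 71/8

71/8


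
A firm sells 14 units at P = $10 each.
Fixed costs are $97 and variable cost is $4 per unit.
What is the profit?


Total Revenue = P * Q = 10 * 14 = $140
Total Cost = FC + VC*Q = 97 + 4*14 = $153
Profit = TR - TC = 140 - 153 = $-13

$-13


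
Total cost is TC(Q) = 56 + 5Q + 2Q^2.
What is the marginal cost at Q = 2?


MC = dTC/dQ = 5 + 2*2*Q
At Q = 2:
MC = 5 + 4*2
MC = 5 + 8 = 13

13


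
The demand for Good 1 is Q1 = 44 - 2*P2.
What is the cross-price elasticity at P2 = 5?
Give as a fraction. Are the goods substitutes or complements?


dQ1/dP2 = -2
At P2 = 5: Q1 = 44 - 2*5 = 34
Exy = (dQ1/dP2)(P2/Q1) = -2 * 5 / 34 = -5/17
Since Exy < 0, the goods are complements.

-5/17 (complements)


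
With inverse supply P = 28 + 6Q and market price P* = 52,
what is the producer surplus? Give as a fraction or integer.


Minimum supply price (at Q=0): P_min = 28
Quantity supplied at P* = 52:
Q* = (52 - 28)/6 = 4
PS = (1/2) * Q* * (P* - P_min)
PS = (1/2) * 4 * (52 - 28)
PS = (1/2) * 4 * 24 = 48

48


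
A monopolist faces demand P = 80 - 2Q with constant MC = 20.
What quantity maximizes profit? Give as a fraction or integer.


TR = P*Q = (80 - 2Q)Q = 80Q - 2Q^2
MR = dTR/dQ = 80 - 4Q
Set MR = MC:
80 - 4Q = 20
60 = 4Q
Q* = 60/4 = 15

15


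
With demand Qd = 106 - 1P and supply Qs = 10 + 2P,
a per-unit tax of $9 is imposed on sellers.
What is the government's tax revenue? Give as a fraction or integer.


With tax on sellers, new supply: Qs' = 10 + 2(P - 9)
= 2P - 8
New equilibrium quantity:
Q_new = 68
Tax revenue = tax * Q_new = 9 * 68 = 612

612


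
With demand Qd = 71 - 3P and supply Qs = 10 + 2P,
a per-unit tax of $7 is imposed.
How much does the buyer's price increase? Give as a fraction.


With a per-unit tax, the buyer's price increase depends on relative slopes.
Supply slope: d = 2, Demand slope: b = 3
Buyer's price increase = d * tax / (b + d)
= 2 * 7 / (3 + 2)
= 14 / 5 = 14/5

14/5


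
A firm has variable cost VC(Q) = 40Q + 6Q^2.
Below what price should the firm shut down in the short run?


AVC(Q) = VC(Q)/Q = 40 + 6Q
AVC is increasing in Q, so minimum AVC is at Q -> 0+.
Min AVC = 40
The firm should shut down if P < 40.

40


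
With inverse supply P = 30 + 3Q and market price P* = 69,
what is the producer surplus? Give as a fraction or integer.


Minimum supply price (at Q=0): P_min = 30
Quantity supplied at P* = 69:
Q* = (69 - 30)/3 = 13
PS = (1/2) * Q* * (P* - P_min)
PS = (1/2) * 13 * (69 - 30)
PS = (1/2) * 13 * 39 = 507/2

507/2


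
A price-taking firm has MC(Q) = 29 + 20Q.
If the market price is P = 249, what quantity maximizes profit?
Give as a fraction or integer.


In perfect competition, profit is maximized where P = MC.
249 = 29 + 20Q
220 = 20Q
Q* = 220/20 = 11

11


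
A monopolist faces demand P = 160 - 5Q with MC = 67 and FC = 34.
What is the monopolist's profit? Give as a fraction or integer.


MR = MC: 160 - 10Q = 67
Q* = 93/10
P* = 160 - 5*93/10 = 227/2
Profit = (P* - MC)*Q* - FC
= (227/2 - 67)*93/10 - 34
= 93/2*93/10 - 34
= 8649/20 - 34 = 7969/20

7969/20


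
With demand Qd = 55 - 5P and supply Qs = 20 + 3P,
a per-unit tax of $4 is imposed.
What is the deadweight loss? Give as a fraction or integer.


Pre-tax equilibrium quantity: Q* = 265/8
Post-tax equilibrium quantity: Q_tax = 205/8
Reduction in quantity: Q* - Q_tax = 15/2
DWL = (1/2) * tax * (Q* - Q_tax)
DWL = (1/2) * 4 * 15/2 = 15

15


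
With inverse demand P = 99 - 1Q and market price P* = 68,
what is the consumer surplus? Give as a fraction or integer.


Maximum willingness to pay (at Q=0): P_max = 99
Quantity demanded at P* = 68:
Q* = (99 - 68)/1 = 31
CS = (1/2) * Q* * (P_max - P*)
CS = (1/2) * 31 * (99 - 68)
CS = (1/2) * 31 * 31 = 961/2

961/2


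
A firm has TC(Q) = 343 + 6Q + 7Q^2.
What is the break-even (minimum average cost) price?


AC(Q) = 343/Q + 6 + 7Q
To minimize: dAC/dQ = -343/Q^2 + 7 = 0
Q^2 = 343/7 = 49
Q* = 7
Min AC = 343/7 + 6 + 7*7
Min AC = 49 + 6 + 49 = 104

104


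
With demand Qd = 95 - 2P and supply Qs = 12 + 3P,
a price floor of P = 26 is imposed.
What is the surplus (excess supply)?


At P = 26:
Qd = 95 - 2*26 = 43
Qs = 12 + 3*26 = 90
Surplus = Qs - Qd = 90 - 43 = 47

47


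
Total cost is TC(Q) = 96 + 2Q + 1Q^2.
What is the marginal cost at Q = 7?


MC = dTC/dQ = 2 + 2*1*Q
At Q = 7:
MC = 2 + 2*7
MC = 2 + 14 = 16

16


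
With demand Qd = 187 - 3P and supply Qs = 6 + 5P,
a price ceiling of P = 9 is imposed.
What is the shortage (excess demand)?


At P = 9:
Qd = 187 - 3*9 = 160
Qs = 6 + 5*9 = 51
Shortage = Qd - Qs = 160 - 51 = 109

109


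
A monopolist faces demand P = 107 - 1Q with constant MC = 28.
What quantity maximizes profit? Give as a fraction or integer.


TR = P*Q = (107 - 1Q)Q = 107Q - 1Q^2
MR = dTR/dQ = 107 - 2Q
Set MR = MC:
107 - 2Q = 28
79 = 2Q
Q* = 79/2 = 79/2

79/2


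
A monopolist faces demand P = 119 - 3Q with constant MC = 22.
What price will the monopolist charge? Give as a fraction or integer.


MR = 119 - 6Q
Set MR = MC: 119 - 6Q = 22
Q* = 97/6
Substitute into demand:
P* = 119 - 3*97/6 = 141/2

141/2


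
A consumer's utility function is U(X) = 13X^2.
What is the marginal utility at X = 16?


MU = dU/dX = 13*2*X^(2-1)
MU = 26*X^1
At X = 16:
MU = 26 * 16^1
MU = 26 * 16 = 416

416


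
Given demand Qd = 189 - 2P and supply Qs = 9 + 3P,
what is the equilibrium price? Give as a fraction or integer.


At equilibrium, Qd = Qs.
189 - 2P = 9 + 3P
189 - 9 = 2P + 3P
180 = 5P
P* = 180/5 = 36

36


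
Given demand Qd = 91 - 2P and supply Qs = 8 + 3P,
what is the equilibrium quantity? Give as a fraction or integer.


First find equilibrium price:
91 - 2P = 8 + 3P
P* = 83/5 = 83/5
Then substitute into demand:
Q* = 91 - 2 * 83/5 = 289/5

289/5


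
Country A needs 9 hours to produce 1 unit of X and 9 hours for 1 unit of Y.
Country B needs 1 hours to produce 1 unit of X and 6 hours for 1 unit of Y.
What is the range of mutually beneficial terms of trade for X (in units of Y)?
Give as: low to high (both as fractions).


Opportunity cost of X for Country A = hours_X / hours_Y = 9/9 = 1 units of Y
Opportunity cost of X for Country B = hours_X / hours_Y = 1/6 = 1/6 units of Y
Terms of trade must be between the two opportunity costs.
Range: 1/6 to 1

1/6 to 1


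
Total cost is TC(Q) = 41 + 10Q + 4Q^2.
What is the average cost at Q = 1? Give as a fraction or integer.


TC(1) = 41 + 10*1 + 4*1^2
TC(1) = 41 + 10 + 4 = 55
AC = TC/Q = 55/1 = 55

55


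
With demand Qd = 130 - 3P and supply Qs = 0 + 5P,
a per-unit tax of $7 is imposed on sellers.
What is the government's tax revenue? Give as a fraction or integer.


With tax on sellers, new supply: Qs' = 0 + 5(P - 7)
= 5P - 35
New equilibrium quantity:
Q_new = 545/8
Tax revenue = tax * Q_new = 7 * 545/8 = 3815/8

3815/8


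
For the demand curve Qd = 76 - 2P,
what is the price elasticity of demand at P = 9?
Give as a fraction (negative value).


dQ/dP = -2
At P = 9: Q = 76 - 2*9 = 58
E = (dQ/dP)(P/Q) = (-2)(9/58) = -9/29

-9/29


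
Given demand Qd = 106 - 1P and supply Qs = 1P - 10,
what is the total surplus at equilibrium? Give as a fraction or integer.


Find equilibrium: 106 - 1P = 1P - 10
106 + 10 = 2P
P* = 116/2 = 58
Q* = 1*58 - 10 = 48
Inverse demand: P = 106 - Q/1, so P_max = 106
Inverse supply: P = 10 + Q/1, so P_min = 10
CS = (1/2) * 48 * (106 - 58) = 1152
PS = (1/2) * 48 * (58 - 10) = 1152
TS = CS + PS = 1152 + 1152 = 2304

2304


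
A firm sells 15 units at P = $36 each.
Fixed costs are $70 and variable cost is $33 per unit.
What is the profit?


Total Revenue = P * Q = 36 * 15 = $540
Total Cost = FC + VC*Q = 70 + 33*15 = $565
Profit = TR - TC = 540 - 565 = $-25

$-25


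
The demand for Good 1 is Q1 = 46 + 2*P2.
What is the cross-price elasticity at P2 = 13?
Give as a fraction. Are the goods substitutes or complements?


dQ1/dP2 = 2
At P2 = 13: Q1 = 46 + 2*13 = 72
Exy = (dQ1/dP2)(P2/Q1) = 2 * 13 / 72 = 13/36
Since Exy > 0, the goods are substitutes.

13/36 (substitutes)


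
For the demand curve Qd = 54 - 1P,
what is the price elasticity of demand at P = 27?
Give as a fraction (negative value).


dQ/dP = -1
At P = 27: Q = 54 - 1*27 = 27
E = (dQ/dP)(P/Q) = (-1)(27/27) = -1

-1


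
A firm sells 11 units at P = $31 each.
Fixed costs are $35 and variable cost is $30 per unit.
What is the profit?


Total Revenue = P * Q = 31 * 11 = $341
Total Cost = FC + VC*Q = 35 + 30*11 = $365
Profit = TR - TC = 341 - 365 = $-24

$-24


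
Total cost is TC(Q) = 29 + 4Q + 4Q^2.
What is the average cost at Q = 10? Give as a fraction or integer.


TC(10) = 29 + 4*10 + 4*10^2
TC(10) = 29 + 40 + 400 = 469
AC = TC/Q = 469/10 = 469/10

469/10


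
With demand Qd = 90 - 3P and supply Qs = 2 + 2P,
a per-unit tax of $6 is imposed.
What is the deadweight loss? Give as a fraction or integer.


Pre-tax equilibrium quantity: Q* = 186/5
Post-tax equilibrium quantity: Q_tax = 30
Reduction in quantity: Q* - Q_tax = 36/5
DWL = (1/2) * tax * (Q* - Q_tax)
DWL = (1/2) * 6 * 36/5 = 108/5

108/5


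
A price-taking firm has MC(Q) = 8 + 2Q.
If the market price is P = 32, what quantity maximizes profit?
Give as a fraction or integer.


In perfect competition, profit is maximized where P = MC.
32 = 8 + 2Q
24 = 2Q
Q* = 24/2 = 12

12


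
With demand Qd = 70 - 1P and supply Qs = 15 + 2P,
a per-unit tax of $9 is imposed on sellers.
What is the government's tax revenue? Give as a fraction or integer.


With tax on sellers, new supply: Qs' = 15 + 2(P - 9)
= 2P - 3
New equilibrium quantity:
Q_new = 137/3
Tax revenue = tax * Q_new = 9 * 137/3 = 411

411


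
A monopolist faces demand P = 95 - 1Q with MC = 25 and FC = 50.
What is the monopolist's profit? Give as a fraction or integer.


MR = MC: 95 - 2Q = 25
Q* = 35
P* = 95 - 1*35 = 60
Profit = (P* - MC)*Q* - FC
= (60 - 25)*35 - 50
= 35*35 - 50
= 1225 - 50 = 1175

1175


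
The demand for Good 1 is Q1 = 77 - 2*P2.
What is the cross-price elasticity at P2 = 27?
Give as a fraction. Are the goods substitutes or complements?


dQ1/dP2 = -2
At P2 = 27: Q1 = 77 - 2*27 = 23
Exy = (dQ1/dP2)(P2/Q1) = -2 * 27 / 23 = -54/23
Since Exy < 0, the goods are complements.

-54/23 (complements)


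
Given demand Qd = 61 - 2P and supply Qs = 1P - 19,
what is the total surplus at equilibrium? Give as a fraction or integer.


Find equilibrium: 61 - 2P = 1P - 19
61 + 19 = 3P
P* = 80/3 = 80/3
Q* = 1*80/3 - 19 = 23/3
Inverse demand: P = 61/2 - Q/2, so P_max = 61/2
Inverse supply: P = 19 + Q/1, so P_min = 19
CS = (1/2) * 23/3 * (61/2 - 80/3) = 529/36
PS = (1/2) * 23/3 * (80/3 - 19) = 529/18
TS = CS + PS = 529/36 + 529/18 = 529/12

529/12


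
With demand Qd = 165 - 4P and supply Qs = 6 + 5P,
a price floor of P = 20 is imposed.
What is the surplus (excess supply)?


At P = 20:
Qd = 165 - 4*20 = 85
Qs = 6 + 5*20 = 106
Surplus = Qs - Qd = 106 - 85 = 21

21


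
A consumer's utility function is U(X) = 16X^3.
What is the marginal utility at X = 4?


MU = dU/dX = 16*3*X^(3-1)
MU = 48*X^2
At X = 4:
MU = 48 * 4^2
MU = 48 * 16 = 768

768


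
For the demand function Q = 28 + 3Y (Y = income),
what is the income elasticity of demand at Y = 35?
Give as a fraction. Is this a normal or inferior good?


dQ/dY = 3
At Y = 35: Q = 28 + 3*35 = 133
Ey = (dQ/dY)(Y/Q) = 3 * 35 / 133 = 15/19
Since Ey > 0, this is a normal good.

15/19 (normal good)


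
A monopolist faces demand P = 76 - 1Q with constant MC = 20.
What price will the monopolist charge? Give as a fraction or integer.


MR = 76 - 2Q
Set MR = MC: 76 - 2Q = 20
Q* = 28
Substitute into demand:
P* = 76 - 1*28 = 48

48


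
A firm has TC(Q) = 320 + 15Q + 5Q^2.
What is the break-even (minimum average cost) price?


AC(Q) = 320/Q + 15 + 5Q
To minimize: dAC/dQ = -320/Q^2 + 5 = 0
Q^2 = 320/5 = 64
Q* = 8
Min AC = 320/8 + 15 + 5*8
Min AC = 40 + 15 + 40 = 95

95


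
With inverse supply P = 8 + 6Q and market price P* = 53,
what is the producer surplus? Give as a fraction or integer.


Minimum supply price (at Q=0): P_min = 8
Quantity supplied at P* = 53:
Q* = (53 - 8)/6 = 15/2
PS = (1/2) * Q* * (P* - P_min)
PS = (1/2) * 15/2 * (53 - 8)
PS = (1/2) * 15/2 * 45 = 675/4

675/4


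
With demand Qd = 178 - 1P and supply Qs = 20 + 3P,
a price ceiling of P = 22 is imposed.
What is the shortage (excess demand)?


At P = 22:
Qd = 178 - 1*22 = 156
Qs = 20 + 3*22 = 86
Shortage = Qd - Qs = 156 - 86 = 70

70


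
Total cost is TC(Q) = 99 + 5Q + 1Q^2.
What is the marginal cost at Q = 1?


MC = dTC/dQ = 5 + 2*1*Q
At Q = 1:
MC = 5 + 2*1
MC = 5 + 2 = 7

7


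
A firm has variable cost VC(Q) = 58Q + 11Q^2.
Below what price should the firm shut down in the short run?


AVC(Q) = VC(Q)/Q = 58 + 11Q
AVC is increasing in Q, so minimum AVC is at Q -> 0+.
Min AVC = 58
The firm should shut down if P < 58.

58


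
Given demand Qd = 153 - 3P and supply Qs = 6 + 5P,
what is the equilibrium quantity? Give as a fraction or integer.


First find equilibrium price:
153 - 3P = 6 + 5P
P* = 147/8 = 147/8
Then substitute into demand:
Q* = 153 - 3 * 147/8 = 783/8

783/8


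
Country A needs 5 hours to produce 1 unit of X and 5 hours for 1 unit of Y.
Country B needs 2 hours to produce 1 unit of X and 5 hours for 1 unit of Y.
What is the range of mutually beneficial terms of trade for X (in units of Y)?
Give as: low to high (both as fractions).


Opportunity cost of X for Country A = hours_X / hours_Y = 5/5 = 1 units of Y
Opportunity cost of X for Country B = hours_X / hours_Y = 2/5 = 2/5 units of Y
Terms of trade must be between the two opportunity costs.
Range: 2/5 to 1

2/5 to 1


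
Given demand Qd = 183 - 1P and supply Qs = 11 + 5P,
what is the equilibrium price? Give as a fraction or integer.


At equilibrium, Qd = Qs.
183 - 1P = 11 + 5P
183 - 11 = 1P + 5P
172 = 6P
P* = 172/6 = 86/3

86/3


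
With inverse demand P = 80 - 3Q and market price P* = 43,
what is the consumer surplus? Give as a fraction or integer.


Maximum willingness to pay (at Q=0): P_max = 80
Quantity demanded at P* = 43:
Q* = (80 - 43)/3 = 37/3
CS = (1/2) * Q* * (P_max - P*)
CS = (1/2) * 37/3 * (80 - 43)
CS = (1/2) * 37/3 * 37 = 1369/6

1369/6


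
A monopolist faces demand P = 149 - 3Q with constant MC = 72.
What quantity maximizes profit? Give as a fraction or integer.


TR = P*Q = (149 - 3Q)Q = 149Q - 3Q^2
MR = dTR/dQ = 149 - 6Q
Set MR = MC:
149 - 6Q = 72
77 = 6Q
Q* = 77/6 = 77/6

77/6


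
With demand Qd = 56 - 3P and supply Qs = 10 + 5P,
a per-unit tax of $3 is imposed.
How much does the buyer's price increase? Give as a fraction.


With a per-unit tax, the buyer's price increase depends on relative slopes.
Supply slope: d = 5, Demand slope: b = 3
Buyer's price increase = d * tax / (b + d)
= 5 * 3 / (3 + 5)
= 15 / 8 = 15/8

15/8


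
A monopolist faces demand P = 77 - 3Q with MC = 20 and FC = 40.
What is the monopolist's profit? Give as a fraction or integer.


MR = MC: 77 - 6Q = 20
Q* = 19/2
P* = 77 - 3*19/2 = 97/2
Profit = (P* - MC)*Q* - FC
= (97/2 - 20)*19/2 - 40
= 57/2*19/2 - 40
= 1083/4 - 40 = 923/4

923/4


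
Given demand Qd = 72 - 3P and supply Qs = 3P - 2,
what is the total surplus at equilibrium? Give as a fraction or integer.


Find equilibrium: 72 - 3P = 3P - 2
72 + 2 = 6P
P* = 74/6 = 37/3
Q* = 3*37/3 - 2 = 35
Inverse demand: P = 24 - Q/3, so P_max = 24
Inverse supply: P = 2/3 + Q/3, so P_min = 2/3
CS = (1/2) * 35 * (24 - 37/3) = 1225/6
PS = (1/2) * 35 * (37/3 - 2/3) = 1225/6
TS = CS + PS = 1225/6 + 1225/6 = 1225/3

1225/3


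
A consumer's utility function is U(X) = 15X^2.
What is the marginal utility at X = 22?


MU = dU/dX = 15*2*X^(2-1)
MU = 30*X^1
At X = 22:
MU = 30 * 22^1
MU = 30 * 22 = 660

660


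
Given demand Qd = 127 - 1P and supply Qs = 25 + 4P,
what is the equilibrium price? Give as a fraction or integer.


At equilibrium, Qd = Qs.
127 - 1P = 25 + 4P
127 - 25 = 1P + 4P
102 = 5P
P* = 102/5 = 102/5

102/5


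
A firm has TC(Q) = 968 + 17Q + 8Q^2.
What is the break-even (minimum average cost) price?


AC(Q) = 968/Q + 17 + 8Q
To minimize: dAC/dQ = -968/Q^2 + 8 = 0
Q^2 = 968/8 = 121
Q* = 11
Min AC = 968/11 + 17 + 8*11
Min AC = 88 + 17 + 88 = 193

193


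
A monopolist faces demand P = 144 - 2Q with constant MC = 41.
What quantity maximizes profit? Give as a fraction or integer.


TR = P*Q = (144 - 2Q)Q = 144Q - 2Q^2
MR = dTR/dQ = 144 - 4Q
Set MR = MC:
144 - 4Q = 41
103 = 4Q
Q* = 103/4 = 103/4

103/4


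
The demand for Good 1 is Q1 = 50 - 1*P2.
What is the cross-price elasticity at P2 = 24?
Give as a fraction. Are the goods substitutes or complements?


dQ1/dP2 = -1
At P2 = 24: Q1 = 50 - 1*24 = 26
Exy = (dQ1/dP2)(P2/Q1) = -1 * 24 / 26 = -12/13
Since Exy < 0, the goods are complements.

-12/13 (complements)


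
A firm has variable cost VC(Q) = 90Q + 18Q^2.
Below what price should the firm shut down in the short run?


AVC(Q) = VC(Q)/Q = 90 + 18Q
AVC is increasing in Q, so minimum AVC is at Q -> 0+.
Min AVC = 90
The firm should shut down if P < 90.

90


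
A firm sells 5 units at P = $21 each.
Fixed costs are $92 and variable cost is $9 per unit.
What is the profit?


Total Revenue = P * Q = 21 * 5 = $105
Total Cost = FC + VC*Q = 92 + 9*5 = $137
Profit = TR - TC = 105 - 137 = $-32

$-32


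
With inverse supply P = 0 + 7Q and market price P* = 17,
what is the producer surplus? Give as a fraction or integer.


Minimum supply price (at Q=0): P_min = 0
Quantity supplied at P* = 17:
Q* = (17 - 0)/7 = 17/7
PS = (1/2) * Q* * (P* - P_min)
PS = (1/2) * 17/7 * (17 - 0)
PS = (1/2) * 17/7 * 17 = 289/14

289/14


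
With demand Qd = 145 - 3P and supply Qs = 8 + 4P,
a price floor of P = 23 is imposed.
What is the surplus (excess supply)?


At P = 23:
Qd = 145 - 3*23 = 76
Qs = 8 + 4*23 = 100
Surplus = Qs - Qd = 100 - 76 = 24

24


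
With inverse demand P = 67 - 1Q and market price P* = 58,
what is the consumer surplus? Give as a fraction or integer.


Maximum willingness to pay (at Q=0): P_max = 67
Quantity demanded at P* = 58:
Q* = (67 - 58)/1 = 9
CS = (1/2) * Q* * (P_max - P*)
CS = (1/2) * 9 * (67 - 58)
CS = (1/2) * 9 * 9 = 81/2

81/2


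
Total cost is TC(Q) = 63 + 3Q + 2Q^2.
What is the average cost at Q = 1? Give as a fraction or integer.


TC(1) = 63 + 3*1 + 2*1^2
TC(1) = 63 + 3 + 2 = 68
AC = TC/Q = 68/1 = 68

68


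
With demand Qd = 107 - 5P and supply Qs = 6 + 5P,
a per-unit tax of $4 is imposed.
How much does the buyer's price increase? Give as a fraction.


With a per-unit tax, the buyer's price increase depends on relative slopes.
Supply slope: d = 5, Demand slope: b = 5
Buyer's price increase = d * tax / (b + d)
= 5 * 4 / (5 + 5)
= 20 / 10 = 2

2


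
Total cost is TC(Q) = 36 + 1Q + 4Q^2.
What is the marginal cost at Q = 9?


MC = dTC/dQ = 1 + 2*4*Q
At Q = 9:
MC = 1 + 8*9
MC = 1 + 72 = 73

73


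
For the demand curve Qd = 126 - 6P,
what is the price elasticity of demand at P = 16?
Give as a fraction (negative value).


dQ/dP = -6
At P = 16: Q = 126 - 6*16 = 30
E = (dQ/dP)(P/Q) = (-6)(16/30) = -16/5

-16/5


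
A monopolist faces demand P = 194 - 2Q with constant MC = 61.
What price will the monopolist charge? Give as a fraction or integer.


MR = 194 - 4Q
Set MR = MC: 194 - 4Q = 61
Q* = 133/4
Substitute into demand:
P* = 194 - 2*133/4 = 255/2

255/2


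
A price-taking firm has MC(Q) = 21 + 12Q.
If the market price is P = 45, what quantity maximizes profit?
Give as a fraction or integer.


In perfect competition, profit is maximized where P = MC.
45 = 21 + 12Q
24 = 12Q
Q* = 24/12 = 2

2


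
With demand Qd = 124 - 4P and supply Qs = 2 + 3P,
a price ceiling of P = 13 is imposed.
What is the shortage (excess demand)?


At P = 13:
Qd = 124 - 4*13 = 72
Qs = 2 + 3*13 = 41
Shortage = Qd - Qs = 72 - 41 = 31

31


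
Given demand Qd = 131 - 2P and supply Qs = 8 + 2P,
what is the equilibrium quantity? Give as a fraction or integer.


First find equilibrium price:
131 - 2P = 8 + 2P
P* = 123/4 = 123/4
Then substitute into demand:
Q* = 131 - 2 * 123/4 = 139/2

139/2


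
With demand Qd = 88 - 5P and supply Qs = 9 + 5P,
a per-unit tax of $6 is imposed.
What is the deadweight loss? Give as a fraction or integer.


Pre-tax equilibrium quantity: Q* = 97/2
Post-tax equilibrium quantity: Q_tax = 67/2
Reduction in quantity: Q* - Q_tax = 15
DWL = (1/2) * tax * (Q* - Q_tax)
DWL = (1/2) * 6 * 15 = 45

45


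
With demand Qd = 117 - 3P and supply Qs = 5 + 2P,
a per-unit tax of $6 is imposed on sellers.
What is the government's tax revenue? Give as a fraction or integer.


With tax on sellers, new supply: Qs' = 5 + 2(P - 6)
= 2P - 7
New equilibrium quantity:
Q_new = 213/5
Tax revenue = tax * Q_new = 6 * 213/5 = 1278/5

1278/5


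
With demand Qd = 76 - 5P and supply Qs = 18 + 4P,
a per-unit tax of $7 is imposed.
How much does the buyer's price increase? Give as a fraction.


With a per-unit tax, the buyer's price increase depends on relative slopes.
Supply slope: d = 4, Demand slope: b = 5
Buyer's price increase = d * tax / (b + d)
= 4 * 7 / (5 + 4)
= 28 / 9 = 28/9

28/9


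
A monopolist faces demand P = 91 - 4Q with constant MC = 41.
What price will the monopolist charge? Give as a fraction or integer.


MR = 91 - 8Q
Set MR = MC: 91 - 8Q = 41
Q* = 25/4
Substitute into demand:
P* = 91 - 4*25/4 = 66

66


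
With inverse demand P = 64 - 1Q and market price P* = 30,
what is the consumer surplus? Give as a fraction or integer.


Maximum willingness to pay (at Q=0): P_max = 64
Quantity demanded at P* = 30:
Q* = (64 - 30)/1 = 34
CS = (1/2) * Q* * (P_max - P*)
CS = (1/2) * 34 * (64 - 30)
CS = (1/2) * 34 * 34 = 578

578


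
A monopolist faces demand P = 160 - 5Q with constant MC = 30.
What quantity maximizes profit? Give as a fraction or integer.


TR = P*Q = (160 - 5Q)Q = 160Q - 5Q^2
MR = dTR/dQ = 160 - 10Q
Set MR = MC:
160 - 10Q = 30
130 = 10Q
Q* = 130/10 = 13

13


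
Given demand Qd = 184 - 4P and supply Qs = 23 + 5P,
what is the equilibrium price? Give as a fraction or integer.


At equilibrium, Qd = Qs.
184 - 4P = 23 + 5P
184 - 23 = 4P + 5P
161 = 9P
P* = 161/9 = 161/9

161/9


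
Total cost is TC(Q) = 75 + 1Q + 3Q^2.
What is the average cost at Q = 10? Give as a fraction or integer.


TC(10) = 75 + 1*10 + 3*10^2
TC(10) = 75 + 10 + 300 = 385
AC = TC/Q = 385/10 = 77/2

77/2


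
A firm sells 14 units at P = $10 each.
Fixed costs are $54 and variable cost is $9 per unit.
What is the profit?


Total Revenue = P * Q = 10 * 14 = $140
Total Cost = FC + VC*Q = 54 + 9*14 = $180
Profit = TR - TC = 140 - 180 = $-40

$-40


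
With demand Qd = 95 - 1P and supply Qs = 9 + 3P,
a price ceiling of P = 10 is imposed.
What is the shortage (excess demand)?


At P = 10:
Qd = 95 - 1*10 = 85
Qs = 9 + 3*10 = 39
Shortage = Qd - Qs = 85 - 39 = 46

46


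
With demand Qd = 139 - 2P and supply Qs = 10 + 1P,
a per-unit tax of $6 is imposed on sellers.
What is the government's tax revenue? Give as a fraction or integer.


With tax on sellers, new supply: Qs' = 10 + 1(P - 6)
= 4 + 1P
New equilibrium quantity:
Q_new = 49
Tax revenue = tax * Q_new = 6 * 49 = 294

294


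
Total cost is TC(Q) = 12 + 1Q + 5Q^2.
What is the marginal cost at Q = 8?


MC = dTC/dQ = 1 + 2*5*Q
At Q = 8:
MC = 1 + 10*8
MC = 1 + 80 = 81

81


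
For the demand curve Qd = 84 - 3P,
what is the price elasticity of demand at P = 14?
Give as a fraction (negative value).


dQ/dP = -3
At P = 14: Q = 84 - 3*14 = 42
E = (dQ/dP)(P/Q) = (-3)(14/42) = -1

-1


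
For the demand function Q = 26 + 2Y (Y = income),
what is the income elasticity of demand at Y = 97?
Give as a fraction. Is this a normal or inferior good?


dQ/dY = 2
At Y = 97: Q = 26 + 2*97 = 220
Ey = (dQ/dY)(Y/Q) = 2 * 97 / 220 = 97/110
Since Ey > 0, this is a normal good.

97/110 (normal good)


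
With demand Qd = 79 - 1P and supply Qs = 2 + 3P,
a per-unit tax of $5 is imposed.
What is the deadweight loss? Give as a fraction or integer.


Pre-tax equilibrium quantity: Q* = 239/4
Post-tax equilibrium quantity: Q_tax = 56
Reduction in quantity: Q* - Q_tax = 15/4
DWL = (1/2) * tax * (Q* - Q_tax)
DWL = (1/2) * 5 * 15/4 = 75/8

75/8


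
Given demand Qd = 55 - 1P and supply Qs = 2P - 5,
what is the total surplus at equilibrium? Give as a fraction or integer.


Find equilibrium: 55 - 1P = 2P - 5
55 + 5 = 3P
P* = 60/3 = 20
Q* = 2*20 - 5 = 35
Inverse demand: P = 55 - Q/1, so P_max = 55
Inverse supply: P = 5/2 + Q/2, so P_min = 5/2
CS = (1/2) * 35 * (55 - 20) = 1225/2
PS = (1/2) * 35 * (20 - 5/2) = 1225/4
TS = CS + PS = 1225/2 + 1225/4 = 3675/4

3675/4


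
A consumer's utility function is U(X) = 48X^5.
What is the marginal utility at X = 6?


MU = dU/dX = 48*5*X^(5-1)
MU = 240*X^4
At X = 6:
MU = 240 * 6^4
MU = 240 * 1296 = 311040

311040


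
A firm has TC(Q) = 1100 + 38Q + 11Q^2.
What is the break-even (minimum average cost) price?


AC(Q) = 1100/Q + 38 + 11Q
To minimize: dAC/dQ = -1100/Q^2 + 11 = 0
Q^2 = 1100/11 = 100
Q* = 10
Min AC = 1100/10 + 38 + 11*10
Min AC = 110 + 38 + 110 = 258

258


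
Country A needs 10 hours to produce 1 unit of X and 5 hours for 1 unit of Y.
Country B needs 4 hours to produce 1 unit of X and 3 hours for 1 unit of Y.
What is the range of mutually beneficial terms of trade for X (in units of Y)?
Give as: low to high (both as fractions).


Opportunity cost of X for Country A = hours_X / hours_Y = 10/5 = 2 units of Y
Opportunity cost of X for Country B = hours_X / hours_Y = 4/3 = 4/3 units of Y
Terms of trade must be between the two opportunity costs.
Range: 4/3 to 2

4/3 to 2


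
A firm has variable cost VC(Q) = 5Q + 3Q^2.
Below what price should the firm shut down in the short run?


AVC(Q) = VC(Q)/Q = 5 + 3Q
AVC is increasing in Q, so minimum AVC is at Q -> 0+.
Min AVC = 5
The firm should shut down if P < 5.

5


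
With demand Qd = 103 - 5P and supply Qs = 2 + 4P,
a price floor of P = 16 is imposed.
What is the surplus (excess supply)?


At P = 16:
Qd = 103 - 5*16 = 23
Qs = 2 + 4*16 = 66
Surplus = Qs - Qd = 66 - 23 = 43

43


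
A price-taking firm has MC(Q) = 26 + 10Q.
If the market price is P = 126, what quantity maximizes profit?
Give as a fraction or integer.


In perfect competition, profit is maximized where P = MC.
126 = 26 + 10Q
100 = 10Q
Q* = 100/10 = 10

10


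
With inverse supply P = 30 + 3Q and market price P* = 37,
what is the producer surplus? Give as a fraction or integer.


Minimum supply price (at Q=0): P_min = 30
Quantity supplied at P* = 37:
Q* = (37 - 30)/3 = 7/3
PS = (1/2) * Q* * (P* - P_min)
PS = (1/2) * 7/3 * (37 - 30)
PS = (1/2) * 7/3 * 7 = 49/6

49/6


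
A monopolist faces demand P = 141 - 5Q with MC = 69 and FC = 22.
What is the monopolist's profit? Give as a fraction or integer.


MR = MC: 141 - 10Q = 69
Q* = 36/5
P* = 141 - 5*36/5 = 105
Profit = (P* - MC)*Q* - FC
= (105 - 69)*36/5 - 22
= 36*36/5 - 22
= 1296/5 - 22 = 1186/5

1186/5


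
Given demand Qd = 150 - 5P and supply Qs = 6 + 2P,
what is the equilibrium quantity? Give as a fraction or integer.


First find equilibrium price:
150 - 5P = 6 + 2P
P* = 144/7 = 144/7
Then substitute into demand:
Q* = 150 - 5 * 144/7 = 330/7

330/7


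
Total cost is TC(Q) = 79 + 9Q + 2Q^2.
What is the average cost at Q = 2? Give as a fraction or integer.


TC(2) = 79 + 9*2 + 2*2^2
TC(2) = 79 + 18 + 8 = 105
AC = TC/Q = 105/2 = 105/2

105/2


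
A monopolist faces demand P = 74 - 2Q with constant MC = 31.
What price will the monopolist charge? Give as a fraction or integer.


MR = 74 - 4Q
Set MR = MC: 74 - 4Q = 31
Q* = 43/4
Substitute into demand:
P* = 74 - 2*43/4 = 105/2

105/2


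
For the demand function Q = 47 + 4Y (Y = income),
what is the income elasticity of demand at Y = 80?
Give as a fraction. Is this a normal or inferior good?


dQ/dY = 4
At Y = 80: Q = 47 + 4*80 = 367
Ey = (dQ/dY)(Y/Q) = 4 * 80 / 367 = 320/367
Since Ey > 0, this is a normal good.

320/367 (normal good)


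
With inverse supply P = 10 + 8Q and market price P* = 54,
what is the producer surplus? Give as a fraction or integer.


Minimum supply price (at Q=0): P_min = 10
Quantity supplied at P* = 54:
Q* = (54 - 10)/8 = 11/2
PS = (1/2) * Q* * (P* - P_min)
PS = (1/2) * 11/2 * (54 - 10)
PS = (1/2) * 11/2 * 44 = 121

121


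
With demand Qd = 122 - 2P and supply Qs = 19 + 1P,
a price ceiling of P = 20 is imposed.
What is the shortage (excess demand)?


At P = 20:
Qd = 122 - 2*20 = 82
Qs = 19 + 1*20 = 39
Shortage = Qd - Qs = 82 - 39 = 43

43


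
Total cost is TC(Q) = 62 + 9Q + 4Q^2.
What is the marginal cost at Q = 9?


MC = dTC/dQ = 9 + 2*4*Q
At Q = 9:
MC = 9 + 8*9
MC = 9 + 72 = 81

81


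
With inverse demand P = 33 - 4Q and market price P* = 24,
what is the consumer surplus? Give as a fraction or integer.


Maximum willingness to pay (at Q=0): P_max = 33
Quantity demanded at P* = 24:
Q* = (33 - 24)/4 = 9/4
CS = (1/2) * Q* * (P_max - P*)
CS = (1/2) * 9/4 * (33 - 24)
CS = (1/2) * 9/4 * 9 = 81/8

81/8


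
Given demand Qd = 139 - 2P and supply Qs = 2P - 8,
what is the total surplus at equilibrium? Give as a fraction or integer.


Find equilibrium: 139 - 2P = 2P - 8
139 + 8 = 4P
P* = 147/4 = 147/4
Q* = 2*147/4 - 8 = 131/2
Inverse demand: P = 139/2 - Q/2, so P_max = 139/2
Inverse supply: P = 4 + Q/2, so P_min = 4
CS = (1/2) * 131/2 * (139/2 - 147/4) = 17161/16
PS = (1/2) * 131/2 * (147/4 - 4) = 17161/16
TS = CS + PS = 17161/16 + 17161/16 = 17161/8

17161/8


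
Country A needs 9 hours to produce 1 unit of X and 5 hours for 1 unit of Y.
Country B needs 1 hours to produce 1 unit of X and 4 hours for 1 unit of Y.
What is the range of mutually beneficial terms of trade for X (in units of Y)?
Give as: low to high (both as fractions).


Opportunity cost of X for Country A = hours_X / hours_Y = 9/5 = 9/5 units of Y
Opportunity cost of X for Country B = hours_X / hours_Y = 1/4 = 1/4 units of Y
Terms of trade must be between the two opportunity costs.
Range: 1/4 to 9/5

1/4 to 9/5


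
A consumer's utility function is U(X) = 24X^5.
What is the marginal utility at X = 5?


MU = dU/dX = 24*5*X^(5-1)
MU = 120*X^4
At X = 5:
MU = 120 * 5^4
MU = 120 * 625 = 75000

75000


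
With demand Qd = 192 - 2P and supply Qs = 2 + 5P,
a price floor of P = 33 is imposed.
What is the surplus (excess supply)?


At P = 33:
Qd = 192 - 2*33 = 126
Qs = 2 + 5*33 = 167
Surplus = Qs - Qd = 167 - 126 = 41

41


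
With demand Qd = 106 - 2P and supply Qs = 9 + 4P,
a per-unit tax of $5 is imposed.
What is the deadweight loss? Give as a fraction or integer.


Pre-tax equilibrium quantity: Q* = 221/3
Post-tax equilibrium quantity: Q_tax = 67
Reduction in quantity: Q* - Q_tax = 20/3
DWL = (1/2) * tax * (Q* - Q_tax)
DWL = (1/2) * 5 * 20/3 = 50/3

50/3
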